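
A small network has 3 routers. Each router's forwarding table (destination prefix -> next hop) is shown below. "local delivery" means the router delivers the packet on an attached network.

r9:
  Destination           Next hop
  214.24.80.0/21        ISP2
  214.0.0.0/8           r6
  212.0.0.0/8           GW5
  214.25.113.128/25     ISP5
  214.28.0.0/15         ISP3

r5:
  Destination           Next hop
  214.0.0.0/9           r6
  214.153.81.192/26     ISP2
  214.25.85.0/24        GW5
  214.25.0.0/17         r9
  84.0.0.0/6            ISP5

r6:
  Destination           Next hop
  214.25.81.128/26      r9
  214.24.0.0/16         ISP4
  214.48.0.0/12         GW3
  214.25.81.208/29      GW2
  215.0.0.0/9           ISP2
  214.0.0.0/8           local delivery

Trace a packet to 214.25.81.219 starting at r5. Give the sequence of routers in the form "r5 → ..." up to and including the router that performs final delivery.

At r5: longest match for 214.25.81.219 is 214.25.0.0/17 -> r9
At r9: longest match for 214.25.81.219 is 214.0.0.0/8 -> r6
At r6: longest match for 214.25.81.219 is 214.0.0.0/8 -> local delivery

r5 → r9 → r6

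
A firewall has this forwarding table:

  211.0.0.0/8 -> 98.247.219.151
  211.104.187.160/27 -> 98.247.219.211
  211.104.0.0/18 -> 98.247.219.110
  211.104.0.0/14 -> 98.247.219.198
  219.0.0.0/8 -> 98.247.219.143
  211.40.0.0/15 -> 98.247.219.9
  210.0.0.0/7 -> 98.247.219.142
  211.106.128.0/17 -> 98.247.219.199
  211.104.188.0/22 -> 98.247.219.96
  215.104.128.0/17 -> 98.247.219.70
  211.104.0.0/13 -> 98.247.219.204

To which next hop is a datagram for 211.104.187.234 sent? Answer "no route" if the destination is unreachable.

Routes whose prefix contains 211.104.187.234:
  210.0.0.0/7 (210.0.0.0 - 211.255.255.255) -> 98.247.219.142
  211.0.0.0/8 (211.0.0.0 - 211.255.255.255) -> 98.247.219.151
  211.104.0.0/13 (211.104.0.0 - 211.111.255.255) -> 98.247.219.204
  211.104.0.0/14 (211.104.0.0 - 211.107.255.255) -> 98.247.219.198
More-specific entries that do NOT match:
  211.104.187.160/27 (211.104.187.160 - 211.104.187.191) does not contain 211.104.187.234
  211.104.188.0/22 (211.104.188.0 - 211.104.191.255) does not contain 211.104.187.234
  211.104.0.0/18 (211.104.0.0 - 211.104.63.255) does not contain 211.104.187.234
  211.106.128.0/17 (211.106.128.0 - 211.106.255.255) does not contain 211.104.187.234
  215.104.128.0/17 (215.104.128.0 - 215.104.255.255) does not contain 211.104.187.234
  211.40.0.0/15 (211.40.0.0 - 211.41.255.255) does not contain 211.104.187.234
Longest matching prefix is /14 -> next hop 98.247.219.198.

98.247.219.198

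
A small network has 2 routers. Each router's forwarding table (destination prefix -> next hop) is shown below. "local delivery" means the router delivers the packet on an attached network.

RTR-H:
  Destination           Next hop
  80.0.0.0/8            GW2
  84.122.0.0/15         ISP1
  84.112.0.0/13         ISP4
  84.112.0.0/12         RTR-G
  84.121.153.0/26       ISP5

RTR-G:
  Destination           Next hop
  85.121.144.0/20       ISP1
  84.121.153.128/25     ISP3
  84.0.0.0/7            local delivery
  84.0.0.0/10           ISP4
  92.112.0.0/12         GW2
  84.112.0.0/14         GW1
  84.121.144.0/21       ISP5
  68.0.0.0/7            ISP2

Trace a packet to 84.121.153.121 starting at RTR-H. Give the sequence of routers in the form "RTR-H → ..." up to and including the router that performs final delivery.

At RTR-H: longest match for 84.121.153.121 is 84.112.0.0/12 -> RTR-G
At RTR-G: longest match for 84.121.153.121 is 84.0.0.0/7 -> local delivery

RTR-H → RTR-G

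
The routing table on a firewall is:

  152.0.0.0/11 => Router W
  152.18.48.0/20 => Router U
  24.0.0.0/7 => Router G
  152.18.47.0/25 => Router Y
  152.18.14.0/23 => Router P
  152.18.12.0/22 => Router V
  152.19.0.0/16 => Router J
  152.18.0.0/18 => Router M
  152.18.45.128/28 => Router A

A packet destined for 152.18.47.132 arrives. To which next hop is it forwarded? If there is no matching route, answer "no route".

Router M

Routes whose prefix contains 152.18.47.132:
  152.0.0.0/11 (152.0.0.0 - 152.31.255.255) -> Router W
  152.18.0.0/18 (152.18.0.0 - 152.18.63.255) -> Router M
More-specific entries that do NOT match:
  152.18.45.128/28 (152.18.45.128 - 152.18.45.143) does not contain 152.18.47.132
  152.18.47.0/25 (152.18.47.0 - 152.18.47.127) does not contain 152.18.47.132
  152.18.14.0/23 (152.18.14.0 - 152.18.15.255) does not contain 152.18.47.132
  152.18.12.0/22 (152.18.12.0 - 152.18.15.255) does not contain 152.18.47.132
  152.18.48.0/20 (152.18.48.0 - 152.18.63.255) does not contain 152.18.47.132
Longest matching prefix is /18 -> next hop Router M.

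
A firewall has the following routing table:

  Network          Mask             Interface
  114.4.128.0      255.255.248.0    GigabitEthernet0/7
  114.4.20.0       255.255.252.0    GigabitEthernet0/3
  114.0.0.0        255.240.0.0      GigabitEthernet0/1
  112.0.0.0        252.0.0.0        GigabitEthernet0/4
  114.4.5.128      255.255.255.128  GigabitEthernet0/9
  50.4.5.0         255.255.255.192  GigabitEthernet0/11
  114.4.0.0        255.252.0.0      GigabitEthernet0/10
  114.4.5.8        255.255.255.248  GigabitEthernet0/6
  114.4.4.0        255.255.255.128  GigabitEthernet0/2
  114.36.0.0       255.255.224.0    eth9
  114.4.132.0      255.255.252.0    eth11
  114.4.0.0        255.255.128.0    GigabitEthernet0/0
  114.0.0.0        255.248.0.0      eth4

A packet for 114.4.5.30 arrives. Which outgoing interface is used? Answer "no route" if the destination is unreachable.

GigabitEthernet0/0

Routes whose prefix contains 114.4.5.30:
  112.0.0.0/6 (112.0.0.0 - 115.255.255.255) -> GigabitEthernet0/4
  114.0.0.0/12 (114.0.0.0 - 114.15.255.255) -> GigabitEthernet0/1
  114.0.0.0/13 (114.0.0.0 - 114.7.255.255) -> eth4
  114.4.0.0/14 (114.4.0.0 - 114.7.255.255) -> GigabitEthernet0/10
  114.4.0.0/17 (114.4.0.0 - 114.4.127.255) -> GigabitEthernet0/0
More-specific entries that do NOT match:
  114.4.5.8/29 (114.4.5.8 - 114.4.5.15) does not contain 114.4.5.30
  50.4.5.0/26 (50.4.5.0 - 50.4.5.63) does not contain 114.4.5.30
  114.4.5.128/25 (114.4.5.128 - 114.4.5.255) does not contain 114.4.5.30
  114.4.4.0/25 (114.4.4.0 - 114.4.4.127) does not contain 114.4.5.30
  114.4.20.0/22 (114.4.20.0 - 114.4.23.255) does not contain 114.4.5.30
  114.4.132.0/22 (114.4.132.0 - 114.4.135.255) does not contain 114.4.5.30
  114.4.128.0/21 (114.4.128.0 - 114.4.135.255) does not contain 114.4.5.30
  114.36.0.0/19 (114.36.0.0 - 114.36.31.255) does not contain 114.4.5.30
Longest matching prefix is /17 -> interface GigabitEthernet0/0.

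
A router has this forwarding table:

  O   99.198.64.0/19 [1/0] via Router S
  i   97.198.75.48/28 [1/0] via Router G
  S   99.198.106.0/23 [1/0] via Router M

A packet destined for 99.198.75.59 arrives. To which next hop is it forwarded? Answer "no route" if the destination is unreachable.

Routes whose prefix contains 99.198.75.59:
  99.198.64.0/19 (99.198.64.0 - 99.198.95.255) -> Router S
More-specific entries that do NOT match:
  97.198.75.48/28 (97.198.75.48 - 97.198.75.63) does not contain 99.198.75.59
  99.198.106.0/23 (99.198.106.0 - 99.198.107.255) does not contain 99.198.75.59
Longest matching prefix is /19 -> next hop Router S.

Router S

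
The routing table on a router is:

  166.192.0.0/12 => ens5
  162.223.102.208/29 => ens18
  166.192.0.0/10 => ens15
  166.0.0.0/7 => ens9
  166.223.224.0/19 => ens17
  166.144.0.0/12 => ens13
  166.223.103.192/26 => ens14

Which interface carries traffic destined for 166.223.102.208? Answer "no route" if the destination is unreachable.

Routes whose prefix contains 166.223.102.208:
  166.0.0.0/7 (166.0.0.0 - 167.255.255.255) -> ens9
  166.192.0.0/10 (166.192.0.0 - 166.255.255.255) -> ens15
More-specific entries that do NOT match:
  162.223.102.208/29 (162.223.102.208 - 162.223.102.215) does not contain 166.223.102.208
  166.223.103.192/26 (166.223.103.192 - 166.223.103.255) does not contain 166.223.102.208
  166.223.224.0/19 (166.223.224.0 - 166.223.255.255) does not contain 166.223.102.208
  166.192.0.0/12 (166.192.0.0 - 166.207.255.255) does not contain 166.223.102.208
  166.144.0.0/12 (166.144.0.0 - 166.159.255.255) does not contain 166.223.102.208
Longest matching prefix is /10 -> interface ens15.

ens15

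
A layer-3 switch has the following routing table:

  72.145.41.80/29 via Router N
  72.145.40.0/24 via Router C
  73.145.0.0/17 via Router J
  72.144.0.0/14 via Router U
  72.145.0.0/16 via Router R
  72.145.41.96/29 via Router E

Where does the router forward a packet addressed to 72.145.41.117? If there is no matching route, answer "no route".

Routes whose prefix contains 72.145.41.117:
  72.144.0.0/14 (72.144.0.0 - 72.147.255.255) -> Router U
  72.145.0.0/16 (72.145.0.0 - 72.145.255.255) -> Router R
More-specific entries that do NOT match:
  72.145.41.80/29 (72.145.41.80 - 72.145.41.87) does not contain 72.145.41.117
  72.145.41.96/29 (72.145.41.96 - 72.145.41.103) does not contain 72.145.41.117
  72.145.40.0/24 (72.145.40.0 - 72.145.40.255) does not contain 72.145.41.117
  73.145.0.0/17 (73.145.0.0 - 73.145.127.255) does not contain 72.145.41.117
Longest matching prefix is /16 -> next hop Router R.

Router R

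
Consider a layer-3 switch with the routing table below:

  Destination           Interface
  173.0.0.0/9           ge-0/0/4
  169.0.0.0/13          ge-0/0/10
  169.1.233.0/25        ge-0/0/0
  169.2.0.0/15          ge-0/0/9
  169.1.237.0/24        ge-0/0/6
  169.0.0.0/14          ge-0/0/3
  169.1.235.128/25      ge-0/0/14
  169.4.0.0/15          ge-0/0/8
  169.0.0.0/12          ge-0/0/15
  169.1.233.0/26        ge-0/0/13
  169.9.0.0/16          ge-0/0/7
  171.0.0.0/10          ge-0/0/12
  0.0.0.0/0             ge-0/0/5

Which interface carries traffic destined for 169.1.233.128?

Routes whose prefix contains 169.1.233.128:
  0.0.0.0/0 (default, matches everything) -> ge-0/0/5
  169.0.0.0/12 (169.0.0.0 - 169.15.255.255) -> ge-0/0/15
  169.0.0.0/13 (169.0.0.0 - 169.7.255.255) -> ge-0/0/10
  169.0.0.0/14 (169.0.0.0 - 169.3.255.255) -> ge-0/0/3
More-specific entries that do NOT match:
  169.1.233.0/26 (169.1.233.0 - 169.1.233.63) does not contain 169.1.233.128
  169.1.233.0/25 (169.1.233.0 - 169.1.233.127) does not contain 169.1.233.128
  169.1.235.128/25 (169.1.235.128 - 169.1.235.255) does not contain 169.1.233.128
  169.1.237.0/24 (169.1.237.0 - 169.1.237.255) does not contain 169.1.233.128
  169.9.0.0/16 (169.9.0.0 - 169.9.255.255) does not contain 169.1.233.128
  169.2.0.0/15 (169.2.0.0 - 169.3.255.255) does not contain 169.1.233.128
  169.4.0.0/15 (169.4.0.0 - 169.5.255.255) does not contain 169.1.233.128
Longest matching prefix is /14 -> interface ge-0/0/3.

ge-0/0/3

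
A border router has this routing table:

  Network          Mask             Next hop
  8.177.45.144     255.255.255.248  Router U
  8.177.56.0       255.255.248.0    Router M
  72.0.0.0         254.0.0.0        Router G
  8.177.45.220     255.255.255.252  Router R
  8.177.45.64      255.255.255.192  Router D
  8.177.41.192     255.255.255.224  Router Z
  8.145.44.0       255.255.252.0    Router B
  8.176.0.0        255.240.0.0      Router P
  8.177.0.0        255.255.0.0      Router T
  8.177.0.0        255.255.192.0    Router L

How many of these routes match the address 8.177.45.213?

3

Prefixes containing 8.177.45.213:
  8.176.0.0/12 (8.176.0.0 - 8.191.255.255)
  8.177.0.0/16 (8.177.0.0 - 8.177.255.255)
  8.177.0.0/18 (8.177.0.0 - 8.177.63.255)
Total matching entries: 3.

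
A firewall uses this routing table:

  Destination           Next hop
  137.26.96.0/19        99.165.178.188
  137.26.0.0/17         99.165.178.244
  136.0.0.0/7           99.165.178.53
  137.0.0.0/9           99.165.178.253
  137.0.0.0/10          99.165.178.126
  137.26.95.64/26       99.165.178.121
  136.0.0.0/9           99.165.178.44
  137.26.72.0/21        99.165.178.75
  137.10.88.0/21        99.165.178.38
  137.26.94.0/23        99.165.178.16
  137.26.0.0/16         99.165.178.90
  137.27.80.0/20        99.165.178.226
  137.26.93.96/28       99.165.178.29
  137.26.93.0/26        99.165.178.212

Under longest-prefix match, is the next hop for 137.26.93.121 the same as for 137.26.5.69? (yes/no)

yes

137.26.93.121: longest match 137.26.0.0/17 -> 99.165.178.244
137.26.5.69: longest match 137.26.0.0/17 -> 99.165.178.244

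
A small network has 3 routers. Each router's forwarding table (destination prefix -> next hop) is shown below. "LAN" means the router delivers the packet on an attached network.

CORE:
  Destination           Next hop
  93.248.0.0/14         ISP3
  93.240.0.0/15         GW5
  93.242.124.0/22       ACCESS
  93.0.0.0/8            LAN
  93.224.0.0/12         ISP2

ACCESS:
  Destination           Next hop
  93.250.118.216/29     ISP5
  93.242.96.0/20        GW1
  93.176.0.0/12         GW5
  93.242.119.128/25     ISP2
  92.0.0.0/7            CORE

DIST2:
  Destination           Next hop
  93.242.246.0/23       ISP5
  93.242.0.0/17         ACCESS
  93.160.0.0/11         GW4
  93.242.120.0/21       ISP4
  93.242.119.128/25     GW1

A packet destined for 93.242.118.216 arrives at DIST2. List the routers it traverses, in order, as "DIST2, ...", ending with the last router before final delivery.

DIST2, ACCESS, CORE

At DIST2: longest match for 93.242.118.216 is 93.242.0.0/17 -> ACCESS
At ACCESS: longest match for 93.242.118.216 is 92.0.0.0/7 -> CORE
At CORE: longest match for 93.242.118.216 is 93.0.0.0/8 -> LAN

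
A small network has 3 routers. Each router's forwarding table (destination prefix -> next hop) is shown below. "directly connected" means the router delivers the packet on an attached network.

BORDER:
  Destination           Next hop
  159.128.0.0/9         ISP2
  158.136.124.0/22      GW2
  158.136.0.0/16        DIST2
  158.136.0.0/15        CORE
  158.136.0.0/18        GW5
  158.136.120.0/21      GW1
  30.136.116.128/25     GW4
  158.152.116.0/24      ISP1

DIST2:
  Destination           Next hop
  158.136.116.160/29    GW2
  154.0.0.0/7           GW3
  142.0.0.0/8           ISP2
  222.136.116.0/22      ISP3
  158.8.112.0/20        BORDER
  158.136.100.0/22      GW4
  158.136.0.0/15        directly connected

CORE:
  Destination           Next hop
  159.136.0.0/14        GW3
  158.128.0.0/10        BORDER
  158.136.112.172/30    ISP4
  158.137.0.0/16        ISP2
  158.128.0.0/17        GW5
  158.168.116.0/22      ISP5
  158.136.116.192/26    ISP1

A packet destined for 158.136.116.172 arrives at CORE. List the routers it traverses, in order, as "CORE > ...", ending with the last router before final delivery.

CORE > BORDER > DIST2

At CORE: longest match for 158.136.116.172 is 158.128.0.0/10 -> BORDER
At BORDER: longest match for 158.136.116.172 is 158.136.0.0/16 -> DIST2
At DIST2: longest match for 158.136.116.172 is 158.136.0.0/15 -> directly connected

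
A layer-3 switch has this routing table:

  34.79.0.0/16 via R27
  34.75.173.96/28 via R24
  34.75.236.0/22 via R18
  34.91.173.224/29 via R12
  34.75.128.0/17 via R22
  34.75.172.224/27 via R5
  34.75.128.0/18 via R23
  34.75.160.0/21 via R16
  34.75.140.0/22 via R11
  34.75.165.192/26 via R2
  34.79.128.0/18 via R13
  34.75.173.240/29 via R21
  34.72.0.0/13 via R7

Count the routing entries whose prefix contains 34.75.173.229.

Prefixes containing 34.75.173.229:
  34.72.0.0/13 (34.72.0.0 - 34.79.255.255)
  34.75.128.0/17 (34.75.128.0 - 34.75.255.255)
  34.75.128.0/18 (34.75.128.0 - 34.75.191.255)
Total matching entries: 3.

3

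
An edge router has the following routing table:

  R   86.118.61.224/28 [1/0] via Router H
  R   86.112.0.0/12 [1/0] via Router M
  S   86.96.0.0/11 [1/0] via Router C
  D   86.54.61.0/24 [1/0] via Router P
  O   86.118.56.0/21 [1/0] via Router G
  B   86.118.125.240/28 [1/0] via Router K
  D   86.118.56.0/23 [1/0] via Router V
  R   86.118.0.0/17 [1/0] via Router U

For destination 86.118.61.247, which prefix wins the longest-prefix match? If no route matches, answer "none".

86.118.56.0/21

Entries matching 86.118.61.247:
  86.96.0.0/11 (86.96.0.0 - 86.127.255.255)
  86.112.0.0/12 (86.112.0.0 - 86.127.255.255)
  86.118.0.0/17 (86.118.0.0 - 86.118.127.255)
  86.118.56.0/21 (86.118.56.0 - 86.118.63.255)
Most specific is 86.118.56.0/21.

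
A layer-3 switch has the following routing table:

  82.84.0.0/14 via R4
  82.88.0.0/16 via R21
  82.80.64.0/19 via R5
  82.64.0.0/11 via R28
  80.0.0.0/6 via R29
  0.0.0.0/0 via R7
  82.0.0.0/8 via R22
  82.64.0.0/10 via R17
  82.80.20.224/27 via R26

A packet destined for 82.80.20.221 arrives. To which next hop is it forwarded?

R28

Routes whose prefix contains 82.80.20.221:
  0.0.0.0/0 (default, matches everything) -> R7
  80.0.0.0/6 (80.0.0.0 - 83.255.255.255) -> R29
  82.0.0.0/8 (82.0.0.0 - 82.255.255.255) -> R22
  82.64.0.0/10 (82.64.0.0 - 82.127.255.255) -> R17
  82.64.0.0/11 (82.64.0.0 - 82.95.255.255) -> R28
More-specific entries that do NOT match:
  82.80.20.224/27 (82.80.20.224 - 82.80.20.255) does not contain 82.80.20.221
  82.80.64.0/19 (82.80.64.0 - 82.80.95.255) does not contain 82.80.20.221
  82.88.0.0/16 (82.88.0.0 - 82.88.255.255) does not contain 82.80.20.221
  82.84.0.0/14 (82.84.0.0 - 82.87.255.255) does not contain 82.80.20.221
Longest matching prefix is /11 -> next hop R28.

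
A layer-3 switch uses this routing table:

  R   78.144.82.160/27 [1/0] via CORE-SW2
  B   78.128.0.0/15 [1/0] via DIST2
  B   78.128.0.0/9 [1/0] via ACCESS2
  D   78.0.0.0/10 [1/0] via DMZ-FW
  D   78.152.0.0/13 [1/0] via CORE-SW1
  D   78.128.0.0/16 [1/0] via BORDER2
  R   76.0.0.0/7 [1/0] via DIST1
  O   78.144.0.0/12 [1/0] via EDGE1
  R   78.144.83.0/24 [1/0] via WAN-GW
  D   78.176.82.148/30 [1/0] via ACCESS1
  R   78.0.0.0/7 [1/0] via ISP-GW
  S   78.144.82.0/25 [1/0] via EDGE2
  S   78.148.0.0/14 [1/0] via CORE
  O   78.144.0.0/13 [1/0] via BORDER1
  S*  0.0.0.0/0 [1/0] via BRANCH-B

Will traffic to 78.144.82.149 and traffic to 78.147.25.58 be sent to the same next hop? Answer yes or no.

yes

78.144.82.149: longest match 78.144.0.0/13 -> BORDER1
78.147.25.58: longest match 78.144.0.0/13 -> BORDER1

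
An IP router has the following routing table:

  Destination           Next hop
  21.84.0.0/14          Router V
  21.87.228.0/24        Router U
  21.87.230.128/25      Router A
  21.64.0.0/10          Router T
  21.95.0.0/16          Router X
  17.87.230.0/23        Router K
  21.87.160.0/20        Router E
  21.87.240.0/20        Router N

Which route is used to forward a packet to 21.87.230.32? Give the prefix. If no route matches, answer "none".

21.84.0.0/14

Entries matching 21.87.230.32:
  21.64.0.0/10 (21.64.0.0 - 21.127.255.255)
  21.84.0.0/14 (21.84.0.0 - 21.87.255.255)
Most specific is 21.84.0.0/14.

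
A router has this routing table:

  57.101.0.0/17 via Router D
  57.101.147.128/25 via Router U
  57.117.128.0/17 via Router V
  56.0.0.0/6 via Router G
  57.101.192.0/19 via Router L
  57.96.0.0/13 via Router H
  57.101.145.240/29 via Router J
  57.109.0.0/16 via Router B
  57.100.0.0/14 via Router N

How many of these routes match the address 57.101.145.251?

Prefixes containing 57.101.145.251:
  56.0.0.0/6 (56.0.0.0 - 59.255.255.255)
  57.96.0.0/13 (57.96.0.0 - 57.103.255.255)
  57.100.0.0/14 (57.100.0.0 - 57.103.255.255)
Total matching entries: 3.

3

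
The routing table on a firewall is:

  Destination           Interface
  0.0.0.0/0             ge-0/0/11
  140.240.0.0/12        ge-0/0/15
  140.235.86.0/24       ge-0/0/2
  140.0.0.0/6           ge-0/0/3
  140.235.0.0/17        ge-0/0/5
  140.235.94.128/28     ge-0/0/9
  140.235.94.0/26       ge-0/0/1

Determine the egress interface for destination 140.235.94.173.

ge-0/0/5

Routes whose prefix contains 140.235.94.173:
  0.0.0.0/0 (default, matches everything) -> ge-0/0/11
  140.0.0.0/6 (140.0.0.0 - 143.255.255.255) -> ge-0/0/3
  140.235.0.0/17 (140.235.0.0 - 140.235.127.255) -> ge-0/0/5
More-specific entries that do NOT match:
  140.235.94.128/28 (140.235.94.128 - 140.235.94.143) does not contain 140.235.94.173
  140.235.94.0/26 (140.235.94.0 - 140.235.94.63) does not contain 140.235.94.173
  140.235.86.0/24 (140.235.86.0 - 140.235.86.255) does not contain 140.235.94.173
Longest matching prefix is /17 -> interface ge-0/0/5.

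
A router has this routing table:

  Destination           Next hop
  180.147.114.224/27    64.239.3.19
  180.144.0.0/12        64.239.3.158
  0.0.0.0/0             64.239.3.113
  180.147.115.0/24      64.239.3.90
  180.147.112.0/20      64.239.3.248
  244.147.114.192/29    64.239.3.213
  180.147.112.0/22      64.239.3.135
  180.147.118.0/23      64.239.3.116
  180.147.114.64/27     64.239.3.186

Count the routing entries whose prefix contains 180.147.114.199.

Prefixes containing 180.147.114.199:
  0.0.0.0/0 (default, matches everything)
  180.144.0.0/12 (180.144.0.0 - 180.159.255.255)
  180.147.112.0/20 (180.147.112.0 - 180.147.127.255)
  180.147.112.0/22 (180.147.112.0 - 180.147.115.255)
Total matching entries: 4.

4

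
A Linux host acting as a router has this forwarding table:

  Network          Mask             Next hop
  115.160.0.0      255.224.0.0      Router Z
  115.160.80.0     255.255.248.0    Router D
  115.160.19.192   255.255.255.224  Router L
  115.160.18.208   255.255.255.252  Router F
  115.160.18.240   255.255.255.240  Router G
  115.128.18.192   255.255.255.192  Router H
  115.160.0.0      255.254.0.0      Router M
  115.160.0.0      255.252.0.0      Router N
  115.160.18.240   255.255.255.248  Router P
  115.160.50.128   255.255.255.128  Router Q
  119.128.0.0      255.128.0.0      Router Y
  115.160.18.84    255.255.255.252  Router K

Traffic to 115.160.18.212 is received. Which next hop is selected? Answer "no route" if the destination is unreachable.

Routes whose prefix contains 115.160.18.212:
  115.160.0.0/11 (115.160.0.0 - 115.191.255.255) -> Router Z
  115.160.0.0/14 (115.160.0.0 - 115.163.255.255) -> Router N
  115.160.0.0/15 (115.160.0.0 - 115.161.255.255) -> Router M
More-specific entries that do NOT match:
  115.160.18.208/30 (115.160.18.208 - 115.160.18.211) does not contain 115.160.18.212
  115.160.18.84/30 (115.160.18.84 - 115.160.18.87) does not contain 115.160.18.212
  115.160.18.240/29 (115.160.18.240 - 115.160.18.247) does not contain 115.160.18.212
  115.160.18.240/28 (115.160.18.240 - 115.160.18.255) does not contain 115.160.18.212
  115.160.19.192/27 (115.160.19.192 - 115.160.19.223) does not contain 115.160.18.212
  115.128.18.192/26 (115.128.18.192 - 115.128.18.255) does not contain 115.160.18.212
  115.160.50.128/25 (115.160.50.128 - 115.160.50.255) does not contain 115.160.18.212
  115.160.80.0/21 (115.160.80.0 - 115.160.87.255) does not contain 115.160.18.212
Longest matching prefix is /15 -> next hop Router M.

Router M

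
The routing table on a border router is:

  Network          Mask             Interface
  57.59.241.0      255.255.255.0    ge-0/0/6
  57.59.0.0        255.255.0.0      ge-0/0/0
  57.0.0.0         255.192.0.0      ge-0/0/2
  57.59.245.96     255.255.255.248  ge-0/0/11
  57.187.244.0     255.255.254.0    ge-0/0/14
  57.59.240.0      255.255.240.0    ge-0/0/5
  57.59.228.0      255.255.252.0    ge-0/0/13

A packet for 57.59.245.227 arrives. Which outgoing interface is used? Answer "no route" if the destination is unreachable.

ge-0/0/5

Routes whose prefix contains 57.59.245.227:
  57.0.0.0/10 (57.0.0.0 - 57.63.255.255) -> ge-0/0/2
  57.59.0.0/16 (57.59.0.0 - 57.59.255.255) -> ge-0/0/0
  57.59.240.0/20 (57.59.240.0 - 57.59.255.255) -> ge-0/0/5
More-specific entries that do NOT match:
  57.59.245.96/29 (57.59.245.96 - 57.59.245.103) does not contain 57.59.245.227
  57.59.241.0/24 (57.59.241.0 - 57.59.241.255) does not contain 57.59.245.227
  57.187.244.0/23 (57.187.244.0 - 57.187.245.255) does not contain 57.59.245.227
  57.59.228.0/22 (57.59.228.0 - 57.59.231.255) does not contain 57.59.245.227
Longest matching prefix is /20 -> interface ge-0/0/5.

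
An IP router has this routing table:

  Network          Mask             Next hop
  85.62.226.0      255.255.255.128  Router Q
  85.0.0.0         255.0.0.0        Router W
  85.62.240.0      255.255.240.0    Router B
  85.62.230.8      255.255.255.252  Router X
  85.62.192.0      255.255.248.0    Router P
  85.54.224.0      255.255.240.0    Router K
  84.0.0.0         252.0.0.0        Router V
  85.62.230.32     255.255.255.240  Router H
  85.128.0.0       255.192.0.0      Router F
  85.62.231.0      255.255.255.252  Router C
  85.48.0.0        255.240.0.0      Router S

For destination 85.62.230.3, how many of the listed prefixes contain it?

Prefixes containing 85.62.230.3:
  84.0.0.0/6 (84.0.0.0 - 87.255.255.255)
  85.0.0.0/8 (85.0.0.0 - 85.255.255.255)
  85.48.0.0/12 (85.48.0.0 - 85.63.255.255)
Total matching entries: 3.

3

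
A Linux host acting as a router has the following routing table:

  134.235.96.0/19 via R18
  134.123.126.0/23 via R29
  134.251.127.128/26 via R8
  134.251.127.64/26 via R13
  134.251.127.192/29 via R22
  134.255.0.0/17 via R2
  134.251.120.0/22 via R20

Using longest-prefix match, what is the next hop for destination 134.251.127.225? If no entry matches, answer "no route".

no route

No entry's prefix contains 134.251.127.225; there is no default route.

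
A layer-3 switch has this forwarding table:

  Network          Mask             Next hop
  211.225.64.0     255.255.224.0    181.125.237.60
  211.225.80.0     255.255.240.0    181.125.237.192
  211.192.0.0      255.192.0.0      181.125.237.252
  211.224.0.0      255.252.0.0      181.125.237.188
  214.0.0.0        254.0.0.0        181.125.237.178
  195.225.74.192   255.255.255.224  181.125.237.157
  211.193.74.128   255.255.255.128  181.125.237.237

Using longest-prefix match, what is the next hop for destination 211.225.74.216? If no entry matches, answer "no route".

181.125.237.60

Routes whose prefix contains 211.225.74.216:
  211.192.0.0/10 (211.192.0.0 - 211.255.255.255) -> 181.125.237.252
  211.224.0.0/14 (211.224.0.0 - 211.227.255.255) -> 181.125.237.188
  211.225.64.0/19 (211.225.64.0 - 211.225.95.255) -> 181.125.237.60
More-specific entries that do NOT match:
  195.225.74.192/27 (195.225.74.192 - 195.225.74.223) does not contain 211.225.74.216
  211.193.74.128/25 (211.193.74.128 - 211.193.74.255) does not contain 211.225.74.216
  211.225.80.0/20 (211.225.80.0 - 211.225.95.255) does not contain 211.225.74.216
Longest matching prefix is /19 -> next hop 181.125.237.60.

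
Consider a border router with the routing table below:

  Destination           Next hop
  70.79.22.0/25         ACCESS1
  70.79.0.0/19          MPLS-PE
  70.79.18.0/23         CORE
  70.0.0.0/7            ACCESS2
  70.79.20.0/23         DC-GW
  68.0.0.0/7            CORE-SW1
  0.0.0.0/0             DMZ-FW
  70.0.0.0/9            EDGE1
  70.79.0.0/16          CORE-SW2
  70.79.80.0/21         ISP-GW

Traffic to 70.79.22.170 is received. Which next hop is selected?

Routes whose prefix contains 70.79.22.170:
  0.0.0.0/0 (default, matches everything) -> DMZ-FW
  70.0.0.0/7 (70.0.0.0 - 71.255.255.255) -> ACCESS2
  70.0.0.0/9 (70.0.0.0 - 70.127.255.255) -> EDGE1
  70.79.0.0/16 (70.79.0.0 - 70.79.255.255) -> CORE-SW2
  70.79.0.0/19 (70.79.0.0 - 70.79.31.255) -> MPLS-PE
More-specific entries that do NOT match:
  70.79.22.0/25 (70.79.22.0 - 70.79.22.127) does not contain 70.79.22.170
  70.79.18.0/23 (70.79.18.0 - 70.79.19.255) does not contain 70.79.22.170
  70.79.20.0/23 (70.79.20.0 - 70.79.21.255) does not contain 70.79.22.170
  70.79.80.0/21 (70.79.80.0 - 70.79.87.255) does not contain 70.79.22.170
Longest matching prefix is /19 -> next hop MPLS-PE.

MPLS-PE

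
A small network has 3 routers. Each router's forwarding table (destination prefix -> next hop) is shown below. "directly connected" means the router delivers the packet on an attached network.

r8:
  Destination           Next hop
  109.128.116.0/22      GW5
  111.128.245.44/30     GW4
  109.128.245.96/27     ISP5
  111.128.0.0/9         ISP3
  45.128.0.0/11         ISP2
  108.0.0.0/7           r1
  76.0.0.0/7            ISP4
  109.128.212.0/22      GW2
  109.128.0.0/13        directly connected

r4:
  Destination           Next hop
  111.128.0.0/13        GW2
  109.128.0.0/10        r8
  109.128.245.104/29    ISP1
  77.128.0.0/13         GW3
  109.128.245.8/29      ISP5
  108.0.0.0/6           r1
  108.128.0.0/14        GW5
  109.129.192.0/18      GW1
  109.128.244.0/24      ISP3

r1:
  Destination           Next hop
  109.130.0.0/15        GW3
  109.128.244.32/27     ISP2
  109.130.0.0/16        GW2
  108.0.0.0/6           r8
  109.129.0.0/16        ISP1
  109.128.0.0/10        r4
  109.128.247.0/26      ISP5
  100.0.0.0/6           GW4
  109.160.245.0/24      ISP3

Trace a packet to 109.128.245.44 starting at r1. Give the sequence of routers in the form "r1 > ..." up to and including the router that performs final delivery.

At r1: longest match for 109.128.245.44 is 109.128.0.0/10 -> r4
At r4: longest match for 109.128.245.44 is 109.128.0.0/10 -> r8
At r8: longest match for 109.128.245.44 is 109.128.0.0/13 -> directly connected

r1 > r4 > r8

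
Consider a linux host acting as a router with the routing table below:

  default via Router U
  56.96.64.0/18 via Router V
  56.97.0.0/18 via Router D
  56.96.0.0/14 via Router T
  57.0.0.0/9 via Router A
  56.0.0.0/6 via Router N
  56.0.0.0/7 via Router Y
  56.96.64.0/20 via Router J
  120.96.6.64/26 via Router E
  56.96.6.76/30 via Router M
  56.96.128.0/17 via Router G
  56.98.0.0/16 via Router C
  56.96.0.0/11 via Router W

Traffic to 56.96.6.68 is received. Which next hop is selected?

Router T

Routes whose prefix contains 56.96.6.68:
  0.0.0.0/0 (default, matches everything) -> Router U
  56.0.0.0/6 (56.0.0.0 - 59.255.255.255) -> Router N
  56.0.0.0/7 (56.0.0.0 - 57.255.255.255) -> Router Y
  56.96.0.0/11 (56.96.0.0 - 56.127.255.255) -> Router W
  56.96.0.0/14 (56.96.0.0 - 56.99.255.255) -> Router T
More-specific entries that do NOT match:
  56.96.6.76/30 (56.96.6.76 - 56.96.6.79) does not contain 56.96.6.68
  120.96.6.64/26 (120.96.6.64 - 120.96.6.127) does not contain 56.96.6.68
  56.96.64.0/20 (56.96.64.0 - 56.96.79.255) does not contain 56.96.6.68
  56.96.64.0/18 (56.96.64.0 - 56.96.127.255) does not contain 56.96.6.68
  56.97.0.0/18 (56.97.0.0 - 56.97.63.255) does not contain 56.96.6.68
  56.96.128.0/17 (56.96.128.0 - 56.96.255.255) does not contain 56.96.6.68
  56.98.0.0/16 (56.98.0.0 - 56.98.255.255) does not contain 56.96.6.68
Longest matching prefix is /14 -> next hop Router T.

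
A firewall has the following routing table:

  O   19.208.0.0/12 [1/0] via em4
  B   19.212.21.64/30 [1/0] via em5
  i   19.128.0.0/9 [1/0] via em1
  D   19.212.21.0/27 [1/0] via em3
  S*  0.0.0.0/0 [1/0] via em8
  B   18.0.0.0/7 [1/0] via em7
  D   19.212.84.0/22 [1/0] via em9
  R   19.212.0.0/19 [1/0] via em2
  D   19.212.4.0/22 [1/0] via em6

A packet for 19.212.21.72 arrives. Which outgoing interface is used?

Routes whose prefix contains 19.212.21.72:
  0.0.0.0/0 (default, matches everything) -> em8
  18.0.0.0/7 (18.0.0.0 - 19.255.255.255) -> em7
  19.128.0.0/9 (19.128.0.0 - 19.255.255.255) -> em1
  19.208.0.0/12 (19.208.0.0 - 19.223.255.255) -> em4
  19.212.0.0/19 (19.212.0.0 - 19.212.31.255) -> em2
More-specific entries that do NOT match:
  19.212.21.64/30 (19.212.21.64 - 19.212.21.67) does not contain 19.212.21.72
  19.212.21.0/27 (19.212.21.0 - 19.212.21.31) does not contain 19.212.21.72
  19.212.84.0/22 (19.212.84.0 - 19.212.87.255) does not contain 19.212.21.72
  19.212.4.0/22 (19.212.4.0 - 19.212.7.255) does not contain 19.212.21.72
Longest matching prefix is /19 -> interface em2.

em2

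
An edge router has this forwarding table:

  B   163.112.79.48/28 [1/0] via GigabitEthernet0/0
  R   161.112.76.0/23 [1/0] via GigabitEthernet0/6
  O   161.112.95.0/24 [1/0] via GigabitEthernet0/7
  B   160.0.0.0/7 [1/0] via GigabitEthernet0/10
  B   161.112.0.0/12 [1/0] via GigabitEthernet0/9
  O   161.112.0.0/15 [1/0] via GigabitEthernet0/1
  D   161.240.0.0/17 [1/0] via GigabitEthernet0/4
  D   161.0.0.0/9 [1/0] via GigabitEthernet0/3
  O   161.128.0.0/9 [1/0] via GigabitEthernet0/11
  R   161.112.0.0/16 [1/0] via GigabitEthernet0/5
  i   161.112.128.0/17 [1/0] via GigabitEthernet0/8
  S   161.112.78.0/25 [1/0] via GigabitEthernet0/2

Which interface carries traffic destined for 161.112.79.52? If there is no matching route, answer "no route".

Routes whose prefix contains 161.112.79.52:
  160.0.0.0/7 (160.0.0.0 - 161.255.255.255) -> GigabitEthernet0/10
  161.0.0.0/9 (161.0.0.0 - 161.127.255.255) -> GigabitEthernet0/3
  161.112.0.0/12 (161.112.0.0 - 161.127.255.255) -> GigabitEthernet0/9
  161.112.0.0/15 (161.112.0.0 - 161.113.255.255) -> GigabitEthernet0/1
  161.112.0.0/16 (161.112.0.0 - 161.112.255.255) -> GigabitEthernet0/5
More-specific entries that do NOT match:
  163.112.79.48/28 (163.112.79.48 - 163.112.79.63) does not contain 161.112.79.52
  161.112.78.0/25 (161.112.78.0 - 161.112.78.127) does not contain 161.112.79.52
  161.112.95.0/24 (161.112.95.0 - 161.112.95.255) does not contain 161.112.79.52
  161.112.76.0/23 (161.112.76.0 - 161.112.77.255) does not contain 161.112.79.52
  161.240.0.0/17 (161.240.0.0 - 161.240.127.255) does not contain 161.112.79.52
  161.112.128.0/17 (161.112.128.0 - 161.112.255.255) does not contain 161.112.79.52
Longest matching prefix is /16 -> interface GigabitEthernet0/5.

GigabitEthernet0/5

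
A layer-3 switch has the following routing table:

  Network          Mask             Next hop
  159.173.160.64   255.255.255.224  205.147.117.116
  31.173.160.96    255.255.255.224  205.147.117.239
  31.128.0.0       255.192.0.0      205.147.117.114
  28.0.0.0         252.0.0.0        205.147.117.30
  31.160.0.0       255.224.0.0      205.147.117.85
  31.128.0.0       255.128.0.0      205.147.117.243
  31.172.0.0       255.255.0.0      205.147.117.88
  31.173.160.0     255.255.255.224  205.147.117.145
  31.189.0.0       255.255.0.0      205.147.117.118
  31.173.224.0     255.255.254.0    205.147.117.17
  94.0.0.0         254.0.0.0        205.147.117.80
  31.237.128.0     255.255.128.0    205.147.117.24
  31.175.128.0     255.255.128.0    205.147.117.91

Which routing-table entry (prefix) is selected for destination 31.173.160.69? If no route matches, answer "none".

Entries matching 31.173.160.69:
  28.0.0.0/6 (28.0.0.0 - 31.255.255.255)
  31.128.0.0/9 (31.128.0.0 - 31.255.255.255)
  31.128.0.0/10 (31.128.0.0 - 31.191.255.255)
  31.160.0.0/11 (31.160.0.0 - 31.191.255.255)
Most specific is 31.160.0.0/11.

31.160.0.0/11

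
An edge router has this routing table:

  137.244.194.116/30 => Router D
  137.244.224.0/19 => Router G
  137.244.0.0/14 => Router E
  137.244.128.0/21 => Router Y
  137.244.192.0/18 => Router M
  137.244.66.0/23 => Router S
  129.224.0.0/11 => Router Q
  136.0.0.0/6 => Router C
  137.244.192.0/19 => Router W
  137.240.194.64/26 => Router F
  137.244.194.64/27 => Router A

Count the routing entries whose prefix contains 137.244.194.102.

Prefixes containing 137.244.194.102:
  136.0.0.0/6 (136.0.0.0 - 139.255.255.255)
  137.244.0.0/14 (137.244.0.0 - 137.247.255.255)
  137.244.192.0/18 (137.244.192.0 - 137.244.255.255)
  137.244.192.0/19 (137.244.192.0 - 137.244.223.255)
Total matching entries: 4.

4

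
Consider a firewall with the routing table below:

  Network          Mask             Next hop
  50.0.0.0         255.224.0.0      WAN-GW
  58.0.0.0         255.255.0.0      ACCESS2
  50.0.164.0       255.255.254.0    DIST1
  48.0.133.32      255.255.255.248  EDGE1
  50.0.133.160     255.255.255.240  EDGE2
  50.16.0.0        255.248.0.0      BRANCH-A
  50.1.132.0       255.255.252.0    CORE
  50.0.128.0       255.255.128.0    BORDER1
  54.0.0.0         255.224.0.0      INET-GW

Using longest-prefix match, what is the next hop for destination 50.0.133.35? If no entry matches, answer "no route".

BORDER1

Routes whose prefix contains 50.0.133.35:
  50.0.0.0/11 (50.0.0.0 - 50.31.255.255) -> WAN-GW
  50.0.128.0/17 (50.0.128.0 - 50.0.255.255) -> BORDER1
More-specific entries that do NOT match:
  48.0.133.32/29 (48.0.133.32 - 48.0.133.39) does not contain 50.0.133.35
  50.0.133.160/28 (50.0.133.160 - 50.0.133.175) does not contain 50.0.133.35
  50.0.164.0/23 (50.0.164.0 - 50.0.165.255) does not contain 50.0.133.35
  50.1.132.0/22 (50.1.132.0 - 50.1.135.255) does not contain 50.0.133.35
Longest matching prefix is /17 -> next hop BORDER1.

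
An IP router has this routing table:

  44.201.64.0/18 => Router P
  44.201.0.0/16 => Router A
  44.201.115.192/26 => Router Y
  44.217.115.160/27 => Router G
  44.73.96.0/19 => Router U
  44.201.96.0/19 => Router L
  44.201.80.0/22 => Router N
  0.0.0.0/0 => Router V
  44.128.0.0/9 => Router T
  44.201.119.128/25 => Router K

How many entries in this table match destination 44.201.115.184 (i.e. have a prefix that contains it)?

5

Prefixes containing 44.201.115.184:
  0.0.0.0/0 (default, matches everything)
  44.128.0.0/9 (44.128.0.0 - 44.255.255.255)
  44.201.0.0/16 (44.201.0.0 - 44.201.255.255)
  44.201.64.0/18 (44.201.64.0 - 44.201.127.255)
  44.201.96.0/19 (44.201.96.0 - 44.201.127.255)
Total matching entries: 5.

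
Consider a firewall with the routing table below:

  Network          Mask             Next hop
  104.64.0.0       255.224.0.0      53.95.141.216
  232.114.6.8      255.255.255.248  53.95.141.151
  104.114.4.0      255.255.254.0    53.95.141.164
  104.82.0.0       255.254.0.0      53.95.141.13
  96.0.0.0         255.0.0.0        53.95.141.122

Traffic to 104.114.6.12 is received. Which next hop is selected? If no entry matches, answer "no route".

no route

No entry's prefix contains 104.114.6.12; there is no default route.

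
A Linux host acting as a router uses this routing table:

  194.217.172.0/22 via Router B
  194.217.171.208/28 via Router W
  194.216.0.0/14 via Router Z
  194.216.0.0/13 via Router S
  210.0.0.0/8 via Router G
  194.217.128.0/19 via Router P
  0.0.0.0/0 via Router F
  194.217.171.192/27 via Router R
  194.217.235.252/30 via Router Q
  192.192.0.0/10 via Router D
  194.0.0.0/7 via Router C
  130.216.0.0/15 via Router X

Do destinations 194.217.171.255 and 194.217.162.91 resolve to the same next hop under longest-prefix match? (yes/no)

194.217.171.255: longest match 194.216.0.0/14 -> Router Z
194.217.162.91: longest match 194.216.0.0/14 -> Router Z

yes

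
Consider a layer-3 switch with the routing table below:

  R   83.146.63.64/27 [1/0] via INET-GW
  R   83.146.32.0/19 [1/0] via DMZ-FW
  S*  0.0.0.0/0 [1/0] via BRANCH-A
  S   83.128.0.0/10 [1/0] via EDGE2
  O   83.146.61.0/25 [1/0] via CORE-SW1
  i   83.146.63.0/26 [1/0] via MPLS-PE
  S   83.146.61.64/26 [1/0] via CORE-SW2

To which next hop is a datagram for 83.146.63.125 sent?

DMZ-FW

Routes whose prefix contains 83.146.63.125:
  0.0.0.0/0 (default, matches everything) -> BRANCH-A
  83.128.0.0/10 (83.128.0.0 - 83.191.255.255) -> EDGE2
  83.146.32.0/19 (83.146.32.0 - 83.146.63.255) -> DMZ-FW
More-specific entries that do NOT match:
  83.146.63.64/27 (83.146.63.64 - 83.146.63.95) does not contain 83.146.63.125
  83.146.63.0/26 (83.146.63.0 - 83.146.63.63) does not contain 83.146.63.125
  83.146.61.64/26 (83.146.61.64 - 83.146.61.127) does not contain 83.146.63.125
  83.146.61.0/25 (83.146.61.0 - 83.146.61.127) does not contain 83.146.63.125
Longest matching prefix is /19 -> next hop DMZ-FW.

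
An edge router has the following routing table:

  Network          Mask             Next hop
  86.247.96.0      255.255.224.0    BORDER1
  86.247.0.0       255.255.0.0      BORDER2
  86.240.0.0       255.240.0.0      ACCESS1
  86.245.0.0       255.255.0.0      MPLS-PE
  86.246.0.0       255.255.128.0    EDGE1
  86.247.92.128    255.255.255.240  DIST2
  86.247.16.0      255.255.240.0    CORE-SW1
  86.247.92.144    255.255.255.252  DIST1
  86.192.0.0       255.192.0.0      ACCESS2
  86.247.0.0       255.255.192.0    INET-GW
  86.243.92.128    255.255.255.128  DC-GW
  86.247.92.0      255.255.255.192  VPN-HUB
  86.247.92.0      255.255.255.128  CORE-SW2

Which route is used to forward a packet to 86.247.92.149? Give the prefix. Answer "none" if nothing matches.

Entries matching 86.247.92.149:
  86.192.0.0/10 (86.192.0.0 - 86.255.255.255)
  86.240.0.0/12 (86.240.0.0 - 86.255.255.255)
  86.247.0.0/16 (86.247.0.0 - 86.247.255.255)
Most specific is 86.247.0.0/16.

86.247.0.0/16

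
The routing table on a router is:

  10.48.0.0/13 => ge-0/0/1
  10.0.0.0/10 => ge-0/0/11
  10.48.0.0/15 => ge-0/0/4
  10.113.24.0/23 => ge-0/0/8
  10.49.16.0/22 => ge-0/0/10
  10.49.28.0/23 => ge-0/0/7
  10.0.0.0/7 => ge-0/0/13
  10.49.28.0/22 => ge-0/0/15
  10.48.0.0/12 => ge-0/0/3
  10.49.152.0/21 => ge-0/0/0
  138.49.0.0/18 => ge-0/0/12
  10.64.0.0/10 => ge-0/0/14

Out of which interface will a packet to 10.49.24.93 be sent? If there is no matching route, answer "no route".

ge-0/0/4

Routes whose prefix contains 10.49.24.93:
  10.0.0.0/7 (10.0.0.0 - 11.255.255.255) -> ge-0/0/13
  10.0.0.0/10 (10.0.0.0 - 10.63.255.255) -> ge-0/0/11
  10.48.0.0/12 (10.48.0.0 - 10.63.255.255) -> ge-0/0/3
  10.48.0.0/13 (10.48.0.0 - 10.55.255.255) -> ge-0/0/1
  10.48.0.0/15 (10.48.0.0 - 10.49.255.255) -> ge-0/0/4
More-specific entries that do NOT match:
  10.113.24.0/23 (10.113.24.0 - 10.113.25.255) does not contain 10.49.24.93
  10.49.28.0/23 (10.49.28.0 - 10.49.29.255) does not contain 10.49.24.93
  10.49.16.0/22 (10.49.16.0 - 10.49.19.255) does not contain 10.49.24.93
  10.49.28.0/22 (10.49.28.0 - 10.49.31.255) does not contain 10.49.24.93
  10.49.152.0/21 (10.49.152.0 - 10.49.159.255) does not contain 10.49.24.93
  138.49.0.0/18 (138.49.0.0 - 138.49.63.255) does not contain 10.49.24.93
Longest matching prefix is /15 -> interface ge-0/0/4.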